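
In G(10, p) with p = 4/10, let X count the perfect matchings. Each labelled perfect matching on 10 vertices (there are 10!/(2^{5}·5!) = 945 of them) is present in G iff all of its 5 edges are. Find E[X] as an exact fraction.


K_10 has 10!/(2^{5}·5!) = 945 labelled perfect matchings.
For each such perfect matching H, let X_H = 1 if all 5 edges of H are present in G. Then P[X_H = 1] = p^{5} = (2/5)^{5} = 32/3125.
By linearity of expectation: E[X] = Σ_H E[X_H] = 945 · p^{5} = 945 · 32/3125 = 6048/625.
Numerically: E[X] ≈ 9.6768.

E[X] = 945 · (2/5)^{5} = 6048/625 ≈ 9.6768.


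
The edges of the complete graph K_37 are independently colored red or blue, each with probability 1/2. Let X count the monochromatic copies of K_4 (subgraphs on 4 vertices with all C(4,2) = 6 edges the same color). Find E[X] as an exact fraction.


Let X = Σ_S X_S over the C(37, 4) = 66045 subsets S of size 4, where X_S = 1 if the K_4 on S is monochromatic.
For a fixed S, the K_4 on S has C(4, 2) = 6 edges. P[all 6 edges red] = (1/2)^6, and likewise for blue, so P[monochromatic] = 2·(1/2)^6 = 2^{1 − 6} = 1/32.
Summing: E[X] = C(37, 4) · 2^{1 − 6} = 66045 · 1/32 = 66045/32.
Numerically: E[X] ≈ 2063.9062.

E[X] = C(37,4)·2^(1−C(4,2)) = 66045/32 ≈ 2063.9062.


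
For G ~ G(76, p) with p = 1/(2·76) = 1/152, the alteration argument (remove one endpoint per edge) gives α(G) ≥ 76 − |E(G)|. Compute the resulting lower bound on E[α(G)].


E[|E(G)|] = C(76, 2)·p = 2850 · (1/152) = 75/4.
E[α(G)] ≥ n − E[|E(G)|] = 76 − 75/4 = 229/4.
Numerically: ≈ 57.250000.
(This is only a lower bound; the true E[α(G)] may be larger.)

E[α(G)] ≥ 229/4 ≈ 57.250000.


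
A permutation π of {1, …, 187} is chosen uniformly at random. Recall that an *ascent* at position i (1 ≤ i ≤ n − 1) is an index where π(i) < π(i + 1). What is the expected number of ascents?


Write X = Σ X_I over i = 1, …, 186, with X_I the indicator of one ascent.
There are 186 indicators.
For each fixed i, the pair (π(i), π(i+1)) is a uniformly random ordered pair of distinct values from {1, …, 187}; by symmetry P[π(i) < π(i+1)] = 1/2.
By linearity: E[X] = 186 · (1/2) = (187 − 1) · (1/2) = 93 ≈ 93.0000.

E[X] = 93 = 93.0000.


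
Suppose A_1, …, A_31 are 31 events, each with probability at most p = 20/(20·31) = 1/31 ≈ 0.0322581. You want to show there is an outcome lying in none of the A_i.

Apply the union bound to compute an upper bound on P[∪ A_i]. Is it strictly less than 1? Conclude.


Union bound: P[∪_{i=1}^{31} A_i] ≤ Σ_i P[A_i] ≤ 31·p = 31·(1/31) = 1.
Numerically: 1 ≈ 1.0000000.
Is 1 < 1? NO.
Since the bound 1 is ≥ 1, the union bound is uninformative here; it does NOT by itself certify existence.

31·p = 1 ≈ 1.0000000; existence NOT certified by the union bound.


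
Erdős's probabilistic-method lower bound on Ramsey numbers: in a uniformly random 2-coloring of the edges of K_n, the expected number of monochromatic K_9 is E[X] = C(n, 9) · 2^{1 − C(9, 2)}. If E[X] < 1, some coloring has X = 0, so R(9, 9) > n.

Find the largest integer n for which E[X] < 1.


We need C(n, 9) · 2^{1 − 36} < 1, i.e. C(n, 9) < 2^{36 − 1} = 34359738368.
Check values of n near the boundary:
  n = 64: C(64, 9) = 27540584512; 27540584512 < 34359738368? YES
  n = 65: C(65, 9) = 31966749880; 31966749880 < 34359738368? YES
  n = 66: C(66, 9) = 37014131440; 37014131440 < 34359738368? NO
  n = 67: C(67, 9) = 42757703560; 42757703560 < 34359738368? NO
  n = 68: C(68, 9) = 49280065120; 49280065120 < 34359738368? NO
The largest n with C(n, 9) < 34359738368 is n = 65 (where E[X] = 3995843735/4294967296 ≈ 0.93035). Hence R(9, 9) > 65, i.e. R(9, 9) ≥ 66.

Largest n = 65; hence R(9, 9) > 65.


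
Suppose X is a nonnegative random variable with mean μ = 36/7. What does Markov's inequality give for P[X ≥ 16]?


μ = E[X] = 36/7, a = 16.
Markov: P[X ≥ 16] ≤ μ/a = (36/7)/16 = 9/28.
Numerically: ≈ 0.321.
(Since a = 16 > μ = 5.143, the bound 9/28 is < 1 and informative.)

P[X ≥ 16] ≤ 9/28 ≈ 0.321.


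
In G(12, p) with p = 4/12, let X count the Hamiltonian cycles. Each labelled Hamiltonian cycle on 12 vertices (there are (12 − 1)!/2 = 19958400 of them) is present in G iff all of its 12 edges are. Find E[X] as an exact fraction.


K_12 has (12 − 1)!/2 = 19958400 labelled Hamiltonian cycles.
For each such Hamiltonian cycle H, let X_H = 1 if all 12 edges of H are present in G. Then P[X_H = 1] = p^{12} = (1/3)^{12} = 1/531441.
Summing the indicators: E[X] = Σ_H E[X_H] = 19958400 · p^{12} = 19958400 · 1/531441 = 246400/6561.
Numerically: E[X] ≈ 37.6.

E[X] = 19958400 · (1/3)^{12} = 246400/6561 ≈ 37.6.


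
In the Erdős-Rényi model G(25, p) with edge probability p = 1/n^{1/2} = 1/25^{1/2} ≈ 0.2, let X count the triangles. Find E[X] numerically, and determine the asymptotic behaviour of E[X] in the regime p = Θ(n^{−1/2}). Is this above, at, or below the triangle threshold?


Number of potential triangles: C(25, 3) = 2300.
Each occurs with probability p³ ≈ (0.2)³ ≈ 8.000000e-03.
By linearity: E[X] = C(25, 3)·p³ ≈ 2300 · 8.000000e-03 ≈ 18.4000.
Since α = 1/2 < 1, p = c/n^{1/2} ≫ 1/n is above the triangle threshold p ~ 1/n. Asymptotically E[X] ~ (c³/6)·n^{3(1−α)} = (1³/6)·n^{1.5} → ∞; triangles are abundant w.h.p.

E[X] ≈ 18.4000; in regime p = Θ(1/n^{1/2}) E[X] diverges (above the triangle threshold p ~ 1/n).


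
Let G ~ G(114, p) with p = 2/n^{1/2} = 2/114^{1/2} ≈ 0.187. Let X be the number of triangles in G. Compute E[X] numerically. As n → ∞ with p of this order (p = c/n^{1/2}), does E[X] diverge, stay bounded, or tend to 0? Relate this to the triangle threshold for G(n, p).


Number of potential triangles: C(114, 3) = 240464.
Each occurs with probability p³ ≈ (0.187)³ ≈ 6.57253e-03.
By linearity: E[X] = C(114, 3)·p³ ≈ 240464 · 6.57253e-03 ≈ 1580.457.
Since α = 1/2 < 1, p = c/n^{1/2} ≫ 1/n is above the triangle threshold p ~ 1/n. Asymptotically E[X] ~ (c³/6)·n^{3(1−α)} = (2³/6)·n^{1.5} → ∞; triangles are abundant w.h.p.

E[X] ≈ 1580.457; in regime p = Θ(1/n^{1/2}) E[X] diverges (above the triangle threshold p ~ 1/n).


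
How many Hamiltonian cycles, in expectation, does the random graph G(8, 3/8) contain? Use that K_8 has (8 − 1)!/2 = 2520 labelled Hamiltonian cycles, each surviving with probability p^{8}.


K_8 has (8 − 1)!/2 = 2520 labelled Hamiltonian cycles.
For each such Hamiltonian cycle H, let X_H = 1 if all 8 edges of H are present in G. Then P[X_H = 1] = p^{8} = (3/8)^{8} = 6561/16777216.
Summing the indicators: E[X] = Σ_H E[X_H] = 2520 · p^{8} = 2520 · 6561/16777216 = 2066715/2097152.
Numerically: E[X] ≈ 0.9855.

E[X] = 2520 · (3/8)^{8} = 2066715/2097152 ≈ 0.9855.


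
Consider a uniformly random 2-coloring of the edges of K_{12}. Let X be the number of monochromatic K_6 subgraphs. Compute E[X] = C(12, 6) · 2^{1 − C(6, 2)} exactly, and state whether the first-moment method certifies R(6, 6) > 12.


E[X] = C(12, 6) · 2^{1 − 15} = 924 · 2^{−14} = 924/16384.
As a reduced fraction: E[X] = 231/4096 ≈ 0.0563965.
Is E[X] < 1? YES.
Since E[X] < 1, there exists a 2-coloring of K_{12} with no monochromatic K_6; hence R(6, 6) > 12.

E[X] = 231/4096 ≈ 0.0563965; E[X] < 1, so R(6, 6) > 12.


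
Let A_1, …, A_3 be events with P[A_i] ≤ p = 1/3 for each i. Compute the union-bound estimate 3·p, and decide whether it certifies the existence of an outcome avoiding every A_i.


Union bound: P[∪_{i=1}^{3} A_i] ≤ Σ_i P[A_i] ≤ 3·p = 3·(1/3) = 1.
Numerically: 1 ≈ 1.000000.
Is 1 < 1? NO.
Since the bound 1 is ≥ 1, the union bound is uninformative here; it does NOT by itself certify existence.

3·p = 1 ≈ 1.000000; existence NOT certified by the union bound.


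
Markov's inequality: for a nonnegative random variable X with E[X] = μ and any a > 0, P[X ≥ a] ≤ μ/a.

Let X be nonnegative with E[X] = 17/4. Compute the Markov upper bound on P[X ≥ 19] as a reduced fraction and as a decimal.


μ = E[X] = 17/4, a = 19.
Markov: P[X ≥ 19] ≤ μ/a = (17/4)/19 = 17/76.
Numerically: ≈ 0.223684.
(Since a = 19 > μ = 4.250000, the bound 17/76 is < 1 and informative.)

P[X ≥ 19] ≤ 17/76 ≈ 0.223684.


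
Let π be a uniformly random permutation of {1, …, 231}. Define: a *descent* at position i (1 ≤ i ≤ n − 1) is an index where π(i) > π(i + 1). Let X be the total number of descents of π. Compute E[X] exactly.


Write X = Σ X_I over i = 1, …, 230, with X_I the indicator of one descent.
There are 230 indicators.
For each fixed i, the pair (π(i), π(i+1)) is a uniformly random ordered pair of distinct values from {1, …, 231}; by symmetry P[π(i) > π(i+1)] = 1/2.
By linearity: E[X] = 230 · (1/2) = (231 − 1) · (1/2) = 115 ≈ 115.00000.

E[X] = 115 = 115.00000.


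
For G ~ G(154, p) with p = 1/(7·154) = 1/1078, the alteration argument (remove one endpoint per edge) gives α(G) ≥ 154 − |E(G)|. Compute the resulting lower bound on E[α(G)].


E[|E(G)|] = C(154, 2)·p = 11781 · (1/1078) = 153/14.
E[α(G)] ≥ n − E[|E(G)|] = 154 − 153/14 = 2003/14.
Numerically: ≈ 143.071.
(This is only a lower bound; the true E[α(G)] may be larger.)

E[α(G)] ≥ 2003/14 ≈ 143.071.


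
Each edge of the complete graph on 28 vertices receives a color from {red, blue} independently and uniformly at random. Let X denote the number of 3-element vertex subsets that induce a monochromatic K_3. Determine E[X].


Let X = Σ_S X_S over the C(28, 3) = 3276 subsets S of size 3, where X_S = 1 if the K_3 on S is monochromatic.
For a fixed S, the K_3 on S has C(3, 2) = 3 edges. P[all 3 edges red] = (1/2)^3, and likewise for blue, so P[monochromatic] = 2·(1/2)^3 = 2^{1 − 3} = 1/4.
Summing: E[X] = C(28, 3) · 2^{1 − 3} = 3276 · 1/4 = 819.
Numerically: E[X] ≈ 819.000.

E[X] = C(28,3)·2^(1−C(3,2)) = 819 ≈ 819.000.


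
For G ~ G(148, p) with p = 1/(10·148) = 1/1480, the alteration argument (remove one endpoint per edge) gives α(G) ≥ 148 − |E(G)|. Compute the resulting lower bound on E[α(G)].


E[|E(G)|] = C(148, 2)·p = 10878 · (1/1480) = 147/20.
E[α(G)] ≥ n − E[|E(G)|] = 148 − 147/20 = 2813/20.
Numerically: ≈ 140.650000.
(This is only a lower bound; the true E[α(G)] may be larger.)

E[α(G)] ≥ 2813/20 ≈ 140.650000.


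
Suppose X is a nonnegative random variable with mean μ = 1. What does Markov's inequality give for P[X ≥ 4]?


μ = E[X] = 1, a = 4.
Markov: P[X ≥ 4] ≤ μ/a = (1)/4 = 1/4.
Numerically: ≈ 0.2500.
(Since a = 4 > μ = 1.0000, the bound 1/4 is < 1 and informative.)

P[X ≥ 4] ≤ 1/4 ≈ 0.2500.


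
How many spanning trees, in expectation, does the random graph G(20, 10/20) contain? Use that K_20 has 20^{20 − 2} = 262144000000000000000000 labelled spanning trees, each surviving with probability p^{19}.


K_20 has 20^{20 − 2} = 262144000000000000000000 labelled spanning trees.
For each such spanning tree H, let X_H = 1 if all 19 edges of H are present in G. Then P[X_H = 1] = p^{19} = (1/2)^{19} = 1/524288.
By linearity: E[X] = Σ_H E[X_H] = 262144000000000000000000 · p^{19} = 262144000000000000000000 · 1/524288 = 500000000000000000.
Numerically: E[X] ≈ 5e+17.

E[X] = 262144000000000000000000 · (1/2)^{19} = 500000000000000000 ≈ 5e+17.


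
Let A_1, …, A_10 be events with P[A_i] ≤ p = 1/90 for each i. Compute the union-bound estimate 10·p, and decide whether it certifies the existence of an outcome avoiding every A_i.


Union bound: P[∪_{i=1}^{10} A_i] ≤ Σ_i P[A_i] ≤ 10·p = 10·(1/90) = 1/9.
Numerically: 1/9 ≈ 0.111.
Is 1/9 < 1? YES.
Since P[∪ A_i] ≤ 1/9 < 1, the complement has P[∩ A_i^c] ≥ 1 − 1/9 = 8/9 > 0, so some outcome avoids every A_i.

10·p = 1/9 ≈ 0.111; existence CERTIFIED by the union bound.


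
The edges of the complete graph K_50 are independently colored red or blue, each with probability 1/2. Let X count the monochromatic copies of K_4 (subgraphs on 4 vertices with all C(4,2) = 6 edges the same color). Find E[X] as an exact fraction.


Let X = Σ_S X_S over the C(50, 4) = 230300 subsets S of size 4, where X_S = 1 if the K_4 on S is monochromatic.
For a fixed S, the K_4 on S has C(4, 2) = 6 edges. P[all 6 edges red] = (1/2)^6, and likewise for blue, so P[monochromatic] = 2·(1/2)^6 = 2^{1 − 6} = 1/32.
By linearity of expectation: E[X] = C(50, 4) · 2^{1 − 6} = 230300 · 1/32 = 57575/8.
Numerically: E[X] ≈ 7196.875.

E[X] = C(50,4)·2^(1−C(4,2)) = 57575/8 ≈ 7196.875.


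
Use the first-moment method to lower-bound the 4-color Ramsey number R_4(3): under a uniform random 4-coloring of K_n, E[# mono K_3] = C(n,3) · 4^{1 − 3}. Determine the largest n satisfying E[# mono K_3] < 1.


We need C(n, 3) · 4^{1 − 3} < 1, i.e. C(n, 3) < 4^{3 − 1} = 16.
Check values of n near the boundary:
  n = 3: C(3, 3) = 1; 1 < 16? YES
  n = 4: C(4, 3) = 4; 4 < 16? YES
  n = 5: C(5, 3) = 10; 10 < 16? YES
  n = 6: C(6, 3) = 20; 20 < 16? NO
The largest n with C(n, 3) < 16 is n = 5 (where E[X] = 5/8 ≈ 0.625000). Hence R_4(3) > 5, i.e. R_4(3) ≥ 6.

Largest n = 5; hence R_4(3) > 5.


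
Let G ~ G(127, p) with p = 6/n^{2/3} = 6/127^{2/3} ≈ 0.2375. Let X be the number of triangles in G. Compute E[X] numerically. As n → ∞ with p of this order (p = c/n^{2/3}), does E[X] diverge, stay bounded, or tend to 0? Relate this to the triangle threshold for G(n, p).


Number of potential triangles: C(127, 3) = 333375.
Each occurs with probability p³ ≈ (0.2375)³ ≈ 1.339203e-02.
By linearity: E[X] = C(127, 3)·p³ ≈ 333375 · 1.339203e-02 ≈ 4464.5669.
Since α = 2/3 < 1, p = c/n^{2/3} ≫ 1/n is above the triangle threshold p ~ 1/n. Asymptotically E[X] ~ (c³/6)·n^{3(1−α)} = (6³/6)·n^{1} → ∞; triangles are abundant w.h.p.

E[X] ≈ 4464.5669; in regime p = Θ(1/n^{2/3}) E[X] diverges (above the triangle threshold p ~ 1/n).


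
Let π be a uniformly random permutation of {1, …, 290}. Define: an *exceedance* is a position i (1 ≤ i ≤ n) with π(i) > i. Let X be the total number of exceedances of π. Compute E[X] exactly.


Write X = Σ_{i=1}^{290} X_i, where X_i = 1_{π(i) > i}.
For each fixed i, π(i) is uniform over {1, …, 290} (marginal of a uniform permutation), so P[π(i) > i] = (n − i)/n. Summing: Σ_{i=1}^{290} (n − i)/n = (0 + 1 + … + 289)/290 = 290(290 − 1)/(2·290) = (290 − 1)/2.
Hence E[X] = Σ_{i=1}^{290} (290 − i)/290 = 289/2 ≈ 144.5000.

E[X] = 289/2 = 144.5000.


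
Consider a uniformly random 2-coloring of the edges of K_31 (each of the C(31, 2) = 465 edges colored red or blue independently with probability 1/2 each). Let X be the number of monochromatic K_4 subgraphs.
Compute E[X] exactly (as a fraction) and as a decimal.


Let X = Σ_S X_S over the C(31, 4) = 31465 subsets S of size 4, where X_S = 1 if the K_4 on S is monochromatic.
For a fixed S, the K_4 on S has C(4, 2) = 6 edges. P[all 6 edges red] = (1/2)^6, and likewise for blue, so P[monochromatic] = 2·(1/2)^6 = 2^{1 − 6} = 1/32.
Summing: E[X] = C(31, 4) · 2^{1 − 6} = 31465 · 1/32 = 31465/32.
Numerically: E[X] ≈ 983.28125.

E[X] = C(31,4)·2^(1−C(4,2)) = 31465/32 ≈ 983.28125.


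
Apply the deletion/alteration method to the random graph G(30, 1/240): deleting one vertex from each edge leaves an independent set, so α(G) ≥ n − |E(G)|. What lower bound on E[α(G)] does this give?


E[|E(G)|] = C(30, 2)·p = 435 · (1/240) = 29/16.
E[α(G)] ≥ n − E[|E(G)|] = 30 − 29/16 = 451/16.
Numerically: ≈ 28.187500.
(This is only a lower bound; the true E[α(G)] may be larger.)

E[α(G)] ≥ 451/16 ≈ 28.187500.


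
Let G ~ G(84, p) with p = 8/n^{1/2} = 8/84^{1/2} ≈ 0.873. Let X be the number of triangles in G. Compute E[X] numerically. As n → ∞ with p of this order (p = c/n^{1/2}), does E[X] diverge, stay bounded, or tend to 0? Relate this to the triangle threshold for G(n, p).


Number of potential triangles: C(84, 3) = 95284.
Each occurs with probability p³ ≈ (0.873)³ ≈ 6.65045e-01.
By linearity: E[X] = C(84, 3)·p³ ≈ 95284 · 6.65045e-01 ≈ 63368.148.
Since α = 1/2 < 1, p = c/n^{1/2} ≫ 1/n is above the triangle threshold p ~ 1/n. Asymptotically E[X] ~ (c³/6)·n^{3(1−α)} = (8³/6)·n^{1.5} → ∞; triangles are abundant w.h.p.

E[X] ≈ 63368.148; in regime p = Θ(1/n^{1/2}) E[X] diverges (above the triangle threshold p ~ 1/n).


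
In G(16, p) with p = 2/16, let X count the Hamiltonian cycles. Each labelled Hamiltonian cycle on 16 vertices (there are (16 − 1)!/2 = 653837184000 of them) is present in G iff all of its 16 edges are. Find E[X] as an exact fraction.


K_16 has (16 − 1)!/2 = 653837184000 labelled Hamiltonian cycles.
For each such Hamiltonian cycle H, let X_H = 1 if all 16 edges of H are present in G. Then P[X_H = 1] = p^{16} = (1/8)^{16} = 1/281474976710656.
By linearity: E[X] = Σ_H E[X_H] = 653837184000 · p^{16} = 653837184000 · 1/281474976710656 = 638512875/274877906944.
Numerically: E[X] ≈ 0.00232.

E[X] = 653837184000 · (1/8)^{16} = 638512875/274877906944 ≈ 0.00232.


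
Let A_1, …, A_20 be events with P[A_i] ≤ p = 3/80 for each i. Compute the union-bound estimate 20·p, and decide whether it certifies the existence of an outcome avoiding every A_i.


Union bound: P[∪_{i=1}^{20} A_i] ≤ Σ_i P[A_i] ≤ 20·p = 20·(3/80) = 3/4.
Numerically: 3/4 ≈ 0.75000.
Is 3/4 < 1? YES.
Since P[∪ A_i] ≤ 3/4 < 1, the complement has P[∩ A_i^c] ≥ 1 − 3/4 = 1/4 > 0, so some outcome avoids every A_i.

20·p = 3/4 ≈ 0.75000; existence CERTIFIED by the union bound.


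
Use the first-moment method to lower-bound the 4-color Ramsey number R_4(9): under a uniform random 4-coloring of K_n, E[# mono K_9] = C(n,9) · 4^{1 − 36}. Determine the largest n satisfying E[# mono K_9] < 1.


We need C(n, 9) · 4^{1 − 36} < 1, i.e. C(n, 9) < 4^{36 − 1} = 1180591620717411303424.
Check values of n near the boundary:
  n = 913: C(913, 9) = 1167605542753639808390; 1167605542753639808390 < 1180591620717411303424? YES
  n = 914: C(914, 9) = 1179217089587653905932; 1179217089587653905932 < 1180591620717411303424? YES
  n = 915: C(915, 9) = 1190931166636537885130; 1190931166636537885130 < 1180591620717411303424? NO
  n = 916: C(916, 9) = 1202748565202942340440; 1202748565202942340440 < 1180591620717411303424? NO
The largest n with C(n, 9) < 1180591620717411303424 is n = 914 (where E[X] = 294804272396913476483/295147905179352825856 ≈ 0.99884). Hence R_4(9) > 914, i.e. R_4(9) ≥ 915.

Largest n = 914; hence R_4(9) > 914.


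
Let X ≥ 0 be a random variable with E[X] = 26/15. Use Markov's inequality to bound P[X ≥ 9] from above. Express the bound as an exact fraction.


μ = E[X] = 26/15, a = 9.
Markov: P[X ≥ 9] ≤ μ/a = (26/15)/9 = 26/135.
Numerically: ≈ 0.1926.
(Since a = 9 > μ = 1.7333, the bound 26/135 is < 1 and informative.)

P[X ≥ 9] ≤ 26/135 ≈ 0.1926.


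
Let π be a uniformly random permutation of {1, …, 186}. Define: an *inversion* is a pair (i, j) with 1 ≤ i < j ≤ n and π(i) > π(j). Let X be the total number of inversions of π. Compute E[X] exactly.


Write X = Σ X_I over the C(186, 2) = 17205 pairs i < j, with X_I the indicator of one inversion.
There are 17205 indicators.
For each fixed pair i < j, the values π(i) and π(j) are two distinct elements of {1, …, 186} in uniformly random order; by symmetry P[π(i) > π(j)] = 1/2.
By linearity: E[X] = 17205 · (1/2) = C(186, 2) · (1/2) = 17205/2 = 17205/2 ≈ 8602.500000.

E[X] = 17205/2 = 8602.500000.


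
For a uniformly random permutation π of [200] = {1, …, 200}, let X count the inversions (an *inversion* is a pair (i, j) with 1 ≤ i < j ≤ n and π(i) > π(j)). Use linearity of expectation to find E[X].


Write X = Σ X_I over the C(200, 2) = 19900 pairs i < j, with X_I the indicator of one inversion.
There are 19900 indicators.
For each fixed pair i < j, the values π(i) and π(j) are two distinct elements of {1, …, 200} in uniformly random order; by symmetry P[π(i) > π(j)] = 1/2.
By linearity: E[X] = 19900 · (1/2) = C(200, 2) · (1/2) = 19900/2 = 9950 ≈ 9950.000.

E[X] = 9950 = 9950.000.


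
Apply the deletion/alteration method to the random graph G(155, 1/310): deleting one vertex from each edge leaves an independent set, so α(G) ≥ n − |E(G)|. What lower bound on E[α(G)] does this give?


E[|E(G)|] = C(155, 2)·p = 11935 · (1/310) = 77/2.
E[α(G)] ≥ n − E[|E(G)|] = 155 − 77/2 = 233/2.
Numerically: ≈ 116.500.
(This is only a lower bound; the true E[α(G)] may be larger.)

E[α(G)] ≥ 233/2 ≈ 116.500.


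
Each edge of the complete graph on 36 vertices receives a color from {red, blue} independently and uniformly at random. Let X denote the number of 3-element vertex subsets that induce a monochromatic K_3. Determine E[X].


Let X = Σ_S X_S over the C(36, 3) = 7140 subsets S of size 3, where X_S = 1 if the K_3 on S is monochromatic.
For a fixed S, the K_3 on S has C(3, 2) = 3 edges. P[all 3 edges red] = (1/2)^3, and likewise for blue, so P[monochromatic] = 2·(1/2)^3 = 2^{1 − 3} = 1/4.
By linearity of expectation: E[X] = C(36, 3) · 2^{1 − 3} = 7140 · 1/4 = 1785.
Numerically: E[X] ≈ 1785.0000.

E[X] = C(36,3)·2^(1−C(3,2)) = 1785 ≈ 1785.0000.


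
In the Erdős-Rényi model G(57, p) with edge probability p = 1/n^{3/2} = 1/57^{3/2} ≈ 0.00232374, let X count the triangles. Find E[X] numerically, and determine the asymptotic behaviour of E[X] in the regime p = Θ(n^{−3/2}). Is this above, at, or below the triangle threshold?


Number of potential triangles: C(57, 3) = 29260.
Each occurs with probability p³ ≈ (0.00232374)³ ≈ 1.25476718e-08.
By linearity: E[X] = C(57, 3)·p³ ≈ 29260 · 1.25476718e-08 ≈ 0.000367.
Since α = 3/2 > 1, p = c/n^{3/2} = o(1/n) is below the triangle threshold p ~ 1/n. Asymptotically E[X] ~ (c³/6)·n^{3(1−α)} = (1³/6)·n^{-1.5} → 0, so by Markov's inequality G has no triangles w.h.p.

E[X] ≈ 0.000367; in regime p = Θ(1/n^{3/2}) E[X] tends to 0 (below the triangle threshold p ~ 1/n).


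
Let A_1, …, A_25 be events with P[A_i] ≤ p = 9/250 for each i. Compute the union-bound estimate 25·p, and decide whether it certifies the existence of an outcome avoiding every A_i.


Union bound: P[∪_{i=1}^{25} A_i] ≤ Σ_i P[A_i] ≤ 25·p = 25·(9/250) = 9/10.
Numerically: 9/10 ≈ 0.900000.
Is 9/10 < 1? YES.
Since P[∪ A_i] ≤ 9/10 < 1, the complement has P[∩ A_i^c] ≥ 1 − 9/10 = 1/10 > 0, so some outcome avoids every A_i.

25·p = 9/10 ≈ 0.900000; existence CERTIFIED by the union bound.


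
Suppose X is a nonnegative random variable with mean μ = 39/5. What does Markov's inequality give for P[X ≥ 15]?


μ = E[X] = 39/5, a = 15.
Markov: P[X ≥ 15] ≤ μ/a = (39/5)/15 = 13/25.
Numerically: ≈ 0.520.
(Since a = 15 > μ = 7.800, the bound 13/25 is < 1 and informative.)

P[X ≥ 15] ≤ 13/25 ≈ 0.520.


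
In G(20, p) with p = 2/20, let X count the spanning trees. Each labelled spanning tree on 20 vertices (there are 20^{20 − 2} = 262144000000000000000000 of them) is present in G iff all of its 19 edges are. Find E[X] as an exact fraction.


K_20 has 20^{20 − 2} = 262144000000000000000000 labelled spanning trees.
For each such spanning tree H, let X_H = 1 if all 19 edges of H are present in G. Then P[X_H = 1] = p^{19} = (1/10)^{19} = 1/10000000000000000000.
By linearity: E[X] = Σ_H E[X_H] = 262144000000000000000000 · p^{19} = 262144000000000000000000 · 1/10000000000000000000 = 131072/5.
Numerically: E[X] ≈ 26214.

E[X] = 262144000000000000000000 · (1/10)^{19} = 131072/5 ≈ 26214.


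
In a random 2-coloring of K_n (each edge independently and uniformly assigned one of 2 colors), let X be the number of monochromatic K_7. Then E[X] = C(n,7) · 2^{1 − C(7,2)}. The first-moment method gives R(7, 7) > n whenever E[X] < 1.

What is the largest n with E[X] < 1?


We need C(n, 7) · 2^{1 − 21} < 1, i.e. C(n, 7) < 2^{21 − 1} = 1048576.
Check values of n near the boundary:
  n = 22: C(22, 7) = 170544; 170544 < 1048576? YES
  n = 23: C(23, 7) = 245157; 245157 < 1048576? YES
  n = 24: C(24, 7) = 346104; 346104 < 1048576? YES
  n = 25: C(25, 7) = 480700; 480700 < 1048576? YES
  n = 26: C(26, 7) = 657800; 657800 < 1048576? YES
  n = 27: C(27, 7) = 888030; 888030 < 1048576? YES
  n = 28: C(28, 7) = 1184040; 1184040 < 1048576? NO
The largest n with C(n, 7) < 1048576 is n = 27 (where E[X] = 444015/524288 ≈ 0.84689). Hence R(7, 7) > 27, i.e. R(7, 7) ≥ 28.

Largest n = 27; hence R(7, 7) > 27.


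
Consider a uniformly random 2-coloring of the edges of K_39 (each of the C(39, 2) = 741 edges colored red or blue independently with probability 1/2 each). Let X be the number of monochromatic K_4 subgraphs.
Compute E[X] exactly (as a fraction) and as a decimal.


Let X = Σ_S X_S over the C(39, 4) = 82251 subsets S of size 4, where X_S = 1 if the K_4 on S is monochromatic.
For a fixed S, the K_4 on S has C(4, 2) = 6 edges. P[all 6 edges red] = (1/2)^6, and likewise for blue, so P[monochromatic] = 2·(1/2)^6 = 2^{1 − 6} = 1/32.
Summing: E[X] = C(39, 4) · 2^{1 − 6} = 82251 · 1/32 = 82251/32.
Numerically: E[X] ≈ 2570.3438.

E[X] = C(39,4)·2^(1−C(4,2)) = 82251/32 ≈ 2570.3438.


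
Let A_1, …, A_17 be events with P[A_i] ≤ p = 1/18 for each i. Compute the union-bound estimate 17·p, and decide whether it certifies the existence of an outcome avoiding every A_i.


Union bound: P[∪_{i=1}^{17} A_i] ≤ Σ_i P[A_i] ≤ 17·p = 17·(1/18) = 17/18.
Numerically: 17/18 ≈ 0.944.
Is 17/18 < 1? YES.
Since P[∪ A_i] ≤ 17/18 < 1, the complement has P[∩ A_i^c] ≥ 1 − 17/18 = 1/18 > 0, so some outcome avoids every A_i.

17·p = 17/18 ≈ 0.944; existence CERTIFIED by the union bound.


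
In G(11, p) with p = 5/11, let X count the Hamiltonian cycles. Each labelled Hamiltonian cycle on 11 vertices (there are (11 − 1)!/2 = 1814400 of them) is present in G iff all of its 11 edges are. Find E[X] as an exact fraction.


K_11 has (11 − 1)!/2 = 1814400 labelled Hamiltonian cycles.
For each such Hamiltonian cycle H, let X_H = 1 if all 11 edges of H are present in G. Then P[X_H = 1] = p^{11} = (5/11)^{11} = 48828125/285311670611.
By linearity: E[X] = Σ_H E[X_H] = 1814400 · p^{11} = 1814400 · 48828125/285311670611 = 88593750000000/285311670611.
Numerically: E[X] ≈ 310.52.

E[X] = 1814400 · (5/11)^{11} = 88593750000000/285311670611 ≈ 310.52.


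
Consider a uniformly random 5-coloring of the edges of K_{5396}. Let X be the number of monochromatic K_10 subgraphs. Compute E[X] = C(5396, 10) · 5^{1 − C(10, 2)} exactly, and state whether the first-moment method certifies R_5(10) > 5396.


E[X] = C(5396, 10) · 5^{1 − 45} = 5719162629614115244962800316916 · 5^{−44} = 5719162629614115244962800316916/5684341886080801486968994140625.
As a reduced fraction: E[X] = 5719162629614115244962800316916/5684341886080801486968994140625 ≈ 1.0061257.
Is E[X] < 1? NO.
Since E[X] ≥ 1, the first-moment bound is inconclusive at n = 5396; it does NOT by itself certify R_5(10) > 5396.

E[X] = 5719162629614115244962800316916/5684341886080801486968994140625 ≈ 1.0061257; E[X] ≥ 1; first-moment method inconclusive here.


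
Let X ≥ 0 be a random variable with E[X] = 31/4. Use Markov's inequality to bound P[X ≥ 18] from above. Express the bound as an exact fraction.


μ = E[X] = 31/4, a = 18.
Markov: P[X ≥ 18] ≤ μ/a = (31/4)/18 = 31/72.
Numerically: ≈ 0.43056.
(Since a = 18 > μ = 7.75000, the bound 31/72 is < 1 and informative.)

P[X ≥ 18] ≤ 31/72 ≈ 0.43056.


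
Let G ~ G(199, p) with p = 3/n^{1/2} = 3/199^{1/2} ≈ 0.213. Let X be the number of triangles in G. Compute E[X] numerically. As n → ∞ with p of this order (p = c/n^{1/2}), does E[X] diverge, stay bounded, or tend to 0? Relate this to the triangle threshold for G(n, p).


Number of potential triangles: C(199, 3) = 1293699.
Each occurs with probability p³ ≈ (0.213)³ ≈ 9.61799e-03.
By linearity: E[X] = C(199, 3)·p³ ≈ 1293699 · 9.61799e-03 ≈ 12442.779.
Since α = 1/2 < 1, p = c/n^{1/2} ≫ 1/n is above the triangle threshold p ~ 1/n. Asymptotically E[X] ~ (c³/6)·n^{3(1−α)} = (3³/6)·n^{1.5} → ∞; triangles are abundant w.h.p.

E[X] ≈ 12442.779; in regime p = Θ(1/n^{1/2}) E[X] diverges (above the triangle threshold p ~ 1/n).


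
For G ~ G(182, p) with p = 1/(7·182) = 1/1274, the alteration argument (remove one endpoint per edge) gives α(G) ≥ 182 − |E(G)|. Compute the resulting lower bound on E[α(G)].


E[|E(G)|] = C(182, 2)·p = 16471 · (1/1274) = 181/14.
E[α(G)] ≥ n − E[|E(G)|] = 182 − 181/14 = 2367/14.
Numerically: ≈ 169.0714.
(This is only a lower bound; the true E[α(G)] may be larger.)

E[α(G)] ≥ 2367/14 ≈ 169.0714.


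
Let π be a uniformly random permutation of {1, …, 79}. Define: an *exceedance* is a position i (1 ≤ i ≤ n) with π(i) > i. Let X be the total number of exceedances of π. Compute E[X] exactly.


Write X = Σ_{i=1}^{79} X_i, where X_i = 1_{π(i) > i}.
For each fixed i, π(i) is uniform over {1, …, 79} (marginal of a uniform permutation), so P[π(i) > i] = (n − i)/n. Summing: Σ_{i=1}^{79} (n − i)/n = (0 + 1 + … + 78)/79 = 79(79 − 1)/(2·79) = (79 − 1)/2.
Hence E[X] = Σ_{i=1}^{79} (79 − i)/79 = 39 ≈ 39.0000.

E[X] = 39 = 39.0000.


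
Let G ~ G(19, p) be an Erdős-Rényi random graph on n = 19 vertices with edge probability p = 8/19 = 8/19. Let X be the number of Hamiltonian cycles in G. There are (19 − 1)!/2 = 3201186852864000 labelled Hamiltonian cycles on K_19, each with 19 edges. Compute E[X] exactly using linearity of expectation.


K_19 has (19 − 1)!/2 = 3201186852864000 labelled Hamiltonian cycles.
For each such Hamiltonian cycle H, let X_H = 1 if all 19 edges of H are present in G. Then P[X_H = 1] = p^{19} = (8/19)^{19} = 144115188075855872/1978419655660313589123979.
By linearity: E[X] = Σ_H E[X_H] = 3201186852864000 · p^{19} = 3201186852864000 · 144115188075855872/1978419655660313589123979 = 461339645366452518590934417408000/1978419655660313589123979.
Numerically: E[X] ≈ 2.33186e+08.

E[X] = 3201186852864000 · (8/19)^{19} = 461339645366452518590934417408000/1978419655660313589123979 ≈ 2.33186e+08.


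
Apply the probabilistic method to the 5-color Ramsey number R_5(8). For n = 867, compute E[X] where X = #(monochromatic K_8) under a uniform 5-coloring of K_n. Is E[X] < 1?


E[X] = C(867, 8) · 5^{1 − 28} = 7665949963452117060 · 5^{−27} = 7665949963452117060/7450580596923828125.
As a reduced fraction: E[X] = 1533189992690423412/1490116119384765625 ≈ 1.02891.
Is E[X] < 1? NO.
Since E[X] ≥ 1, the first-moment bound is inconclusive at n = 867; it does NOT by itself certify R_5(8) > 867.

E[X] = 1533189992690423412/1490116119384765625 ≈ 1.02891; E[X] ≥ 1; first-moment method inconclusive here.


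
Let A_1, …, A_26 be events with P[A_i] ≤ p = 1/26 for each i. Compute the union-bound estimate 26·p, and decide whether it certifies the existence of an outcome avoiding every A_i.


Union bound: P[∪_{i=1}^{26} A_i] ≤ Σ_i P[A_i] ≤ 26·p = 26·(1/26) = 1.
Numerically: 1 ≈ 1.00000.
Is 1 < 1? NO.
Since the bound 1 is ≥ 1, the union bound is uninformative here; it does NOT by itself certify existence.

26·p = 1 ≈ 1.00000; existence NOT certified by the union bound.


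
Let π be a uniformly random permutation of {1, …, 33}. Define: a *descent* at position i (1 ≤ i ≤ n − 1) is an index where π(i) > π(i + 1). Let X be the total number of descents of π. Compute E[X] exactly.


Write X = Σ X_I over i = 1, …, 32, with X_I the indicator of one descent.
There are 32 indicators.
For each fixed i, the pair (π(i), π(i+1)) is a uniformly random ordered pair of distinct values from {1, …, 33}; by symmetry P[π(i) > π(i+1)] = 1/2.
By linearity: E[X] = 32 · (1/2) = (33 − 1) · (1/2) = 16 ≈ 16.000.

E[X] = 16 = 16.000.


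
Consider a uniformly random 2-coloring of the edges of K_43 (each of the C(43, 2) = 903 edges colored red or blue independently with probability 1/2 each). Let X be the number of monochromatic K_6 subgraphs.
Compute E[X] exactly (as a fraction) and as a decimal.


Let X = Σ_S X_S over the C(43, 6) = 6096454 subsets S of size 6, where X_S = 1 if the K_6 on S is monochromatic.
For a fixed S, the K_6 on S has C(6, 2) = 15 edges. P[all 15 edges red] = (1/2)^15, and likewise for blue, so P[monochromatic] = 2·(1/2)^15 = 2^{1 − 15} = 1/16384.
By linearity: E[X] = C(43, 6) · 2^{1 − 15} = 6096454 · 1/16384 = 3048227/8192.
Numerically: E[X] ≈ 372.098022.

E[X] = C(43,6)·2^(1−C(6,2)) = 3048227/8192 ≈ 372.098022.


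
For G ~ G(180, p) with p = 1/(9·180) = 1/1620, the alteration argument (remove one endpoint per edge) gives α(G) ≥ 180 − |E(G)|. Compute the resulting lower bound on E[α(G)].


E[|E(G)|] = C(180, 2)·p = 16110 · (1/1620) = 179/18.
E[α(G)] ≥ n − E[|E(G)|] = 180 − 179/18 = 3061/18.
Numerically: ≈ 170.05556.
(This is only a lower bound; the true E[α(G)] may be larger.)

E[α(G)] ≥ 3061/18 ≈ 170.05556.


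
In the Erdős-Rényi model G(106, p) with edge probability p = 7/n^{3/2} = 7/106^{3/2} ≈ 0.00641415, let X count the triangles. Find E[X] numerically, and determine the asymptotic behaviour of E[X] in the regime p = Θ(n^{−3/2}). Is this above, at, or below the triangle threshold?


Number of potential triangles: C(106, 3) = 192920.
Each occurs with probability p³ ≈ (0.00641415)³ ≈ 2.63886836e-07.
By linearity: E[X] = C(106, 3)·p³ ≈ 192920 · 2.63886836e-07 ≈ 0.050909.
Since α = 3/2 > 1, p = c/n^{3/2} = o(1/n) is below the triangle threshold p ~ 1/n. Asymptotically E[X] ~ (c³/6)·n^{3(1−α)} = (7³/6)·n^{-1.5} → 0, so by Markov's inequality G has no triangles w.h.p.

E[X] ≈ 0.050909; in regime p = Θ(1/n^{3/2}) E[X] tends to 0 (below the triangle threshold p ~ 1/n).


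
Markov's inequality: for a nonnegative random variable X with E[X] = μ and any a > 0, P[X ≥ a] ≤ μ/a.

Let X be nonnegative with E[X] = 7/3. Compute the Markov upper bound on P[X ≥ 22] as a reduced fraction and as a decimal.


μ = E[X] = 7/3, a = 22.
Markov: P[X ≥ 22] ≤ μ/a = (7/3)/22 = 7/66.
Numerically: ≈ 0.10606.
(Since a = 22 > μ = 2.33333, the bound 7/66 is < 1 and informative.)

P[X ≥ 22] ≤ 7/66 ≈ 0.10606.


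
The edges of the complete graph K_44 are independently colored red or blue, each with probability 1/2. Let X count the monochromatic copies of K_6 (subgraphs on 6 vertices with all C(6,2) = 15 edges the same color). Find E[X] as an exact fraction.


Let X = Σ_S X_S over the C(44, 6) = 7059052 subsets S of size 6, where X_S = 1 if the K_6 on S is monochromatic.
For a fixed S, the K_6 on S has C(6, 2) = 15 edges. P[all 15 edges red] = (1/2)^15, and likewise for blue, so P[monochromatic] = 2·(1/2)^15 = 2^{1 − 15} = 1/16384.
Summing: E[X] = C(44, 6) · 2^{1 − 15} = 7059052 · 1/16384 = 1764763/4096.
Numerically: E[X] ≈ 430.8503.

E[X] = C(44,6)·2^(1−C(6,2)) = 1764763/4096 ≈ 430.8503.


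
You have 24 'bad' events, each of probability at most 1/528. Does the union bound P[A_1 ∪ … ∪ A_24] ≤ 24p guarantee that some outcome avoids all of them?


Union bound: P[∪_{i=1}^{24} A_i] ≤ Σ_i P[A_i] ≤ 24·p = 24·(1/528) = 1/22.
Numerically: 1/22 ≈ 0.045455.
Is 1/22 < 1? YES.
Since P[∪ A_i] ≤ 1/22 < 1, the complement has P[∩ A_i^c] ≥ 1 − 1/22 = 21/22 > 0, so some outcome avoids every A_i.

24·p = 1/22 ≈ 0.045455; existence CERTIFIED by the union bound.


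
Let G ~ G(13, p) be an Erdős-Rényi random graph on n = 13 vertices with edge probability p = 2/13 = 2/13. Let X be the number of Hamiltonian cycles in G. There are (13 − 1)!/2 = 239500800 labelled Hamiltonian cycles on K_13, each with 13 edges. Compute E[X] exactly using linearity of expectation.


K_13 has (13 − 1)!/2 = 239500800 labelled Hamiltonian cycles.
For each such Hamiltonian cycle H, let X_H = 1 if all 13 edges of H are present in G. Then P[X_H = 1] = p^{13} = (2/13)^{13} = 8192/302875106592253.
By linearity of expectation: E[X] = Σ_H E[X_H] = 239500800 · p^{13} = 239500800 · 8192/302875106592253 = 1961990553600/302875106592253.
Numerically: E[X] ≈ 0.0064779.

E[X] = 239500800 · (2/13)^{13} = 1961990553600/302875106592253 ≈ 0.0064779.


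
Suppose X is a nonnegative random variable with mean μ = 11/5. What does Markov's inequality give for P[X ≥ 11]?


μ = E[X] = 11/5, a = 11.
Markov: P[X ≥ 11] ≤ μ/a = (11/5)/11 = 1/5.
Numerically: ≈ 0.20000.
(Since a = 11 > μ = 2.20000, the bound 1/5 is < 1 and informative.)

P[X ≥ 11] ≤ 1/5 ≈ 0.20000.


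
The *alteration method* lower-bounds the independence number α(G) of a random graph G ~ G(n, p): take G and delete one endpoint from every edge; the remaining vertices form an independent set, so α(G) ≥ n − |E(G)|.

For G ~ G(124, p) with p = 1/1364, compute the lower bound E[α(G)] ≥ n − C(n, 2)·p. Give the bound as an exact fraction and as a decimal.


E[|E(G)|] = C(124, 2)·p = 7626 · (1/1364) = 123/22.
E[α(G)] ≥ n − E[|E(G)|] = 124 − 123/22 = 2605/22.
Numerically: ≈ 118.409.
(This is only a lower bound; the true E[α(G)] may be larger.)

E[α(G)] ≥ 2605/22 ≈ 118.409.


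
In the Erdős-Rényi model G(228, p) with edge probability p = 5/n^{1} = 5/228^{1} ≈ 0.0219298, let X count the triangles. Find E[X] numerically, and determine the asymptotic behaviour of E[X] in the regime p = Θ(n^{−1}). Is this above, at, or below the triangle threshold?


Number of potential triangles: C(228, 3) = 1949476.
Each occurs with probability p³ ≈ (0.0219298)³ ≈ 1.05464299e-05.
By linearity: E[X] = C(228, 3)·p³ ≈ 1949476 · 1.05464299e-05 ≈ 20.560012.
Here α = 1, so p = 5/n is exactly at the triangle threshold p ~ 1/n. Asymptotically E[X] → c³/6 = 5³/6 = 125/6 ≈ 20.833333, a bounded constant. In this regime the triangle count is asymptotically Poisson(c³/6).

E[X] ≈ 20.560012; in regime p = Θ(1/n^{1}) E[X] stays bounded (at the triangle threshold p ~ 1/n).


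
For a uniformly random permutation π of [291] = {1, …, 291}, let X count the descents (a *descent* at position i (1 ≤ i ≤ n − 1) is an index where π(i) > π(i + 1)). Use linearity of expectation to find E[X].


Write X = Σ X_I over i = 1, …, 290, with X_I the indicator of one descent.
There are 290 indicators.
For each fixed i, the pair (π(i), π(i+1)) is a uniformly random ordered pair of distinct values from {1, …, 291}; by symmetry P[π(i) > π(i+1)] = 1/2.
By linearity: E[X] = 290 · (1/2) = (291 − 1) · (1/2) = 145 ≈ 145.00000.

E[X] = 145 = 145.00000.


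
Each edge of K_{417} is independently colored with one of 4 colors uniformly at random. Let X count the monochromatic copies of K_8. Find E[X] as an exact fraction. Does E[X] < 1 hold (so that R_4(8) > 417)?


E[X] = C(417, 8) · 4^{1 − 28} = 21194845068522060 · 4^{−27} = 21194845068522060/18014398509481984.
As a reduced fraction: E[X] = 5298711267130515/4503599627370496 ≈ 1.177.
Is E[X] < 1? NO.
Since E[X] ≥ 1, the first-moment bound is inconclusive at n = 417; it does NOT by itself certify R_4(8) > 417.

E[X] = 5298711267130515/4503599627370496 ≈ 1.177; E[X] ≥ 1; first-moment method inconclusive here.


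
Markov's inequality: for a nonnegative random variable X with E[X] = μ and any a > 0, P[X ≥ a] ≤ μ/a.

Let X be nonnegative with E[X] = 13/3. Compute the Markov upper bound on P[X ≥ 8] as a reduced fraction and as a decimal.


μ = E[X] = 13/3, a = 8.
Markov: P[X ≥ 8] ≤ μ/a = (13/3)/8 = 13/24.
Numerically: ≈ 0.5417.
(Since a = 8 > μ = 4.3333, the bound 13/24 is < 1 and informative.)

P[X ≥ 8] ≤ 13/24 ≈ 0.5417.


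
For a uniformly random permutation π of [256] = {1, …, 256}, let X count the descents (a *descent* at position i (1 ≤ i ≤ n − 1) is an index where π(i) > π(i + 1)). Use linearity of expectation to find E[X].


Write X = Σ X_I over i = 1, …, 255, with X_I the indicator of one descent.
There are 255 indicators.
For each fixed i, the pair (π(i), π(i+1)) is a uniformly random ordered pair of distinct values from {1, …, 256}; by symmetry P[π(i) > π(i+1)] = 1/2.
By linearity: E[X] = 255 · (1/2) = (256 − 1) · (1/2) = 255/2 ≈ 127.50000.

E[X] = 255/2 = 127.50000.
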